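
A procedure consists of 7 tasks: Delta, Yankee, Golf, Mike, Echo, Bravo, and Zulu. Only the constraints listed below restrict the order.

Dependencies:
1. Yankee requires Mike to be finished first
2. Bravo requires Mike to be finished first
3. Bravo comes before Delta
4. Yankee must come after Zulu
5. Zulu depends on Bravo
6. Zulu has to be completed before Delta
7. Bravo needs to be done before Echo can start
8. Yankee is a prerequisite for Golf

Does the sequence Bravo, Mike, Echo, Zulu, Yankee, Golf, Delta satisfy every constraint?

Here Mike comes after Bravo.
That contradicts the constraint that Mike must precede Bravo.

No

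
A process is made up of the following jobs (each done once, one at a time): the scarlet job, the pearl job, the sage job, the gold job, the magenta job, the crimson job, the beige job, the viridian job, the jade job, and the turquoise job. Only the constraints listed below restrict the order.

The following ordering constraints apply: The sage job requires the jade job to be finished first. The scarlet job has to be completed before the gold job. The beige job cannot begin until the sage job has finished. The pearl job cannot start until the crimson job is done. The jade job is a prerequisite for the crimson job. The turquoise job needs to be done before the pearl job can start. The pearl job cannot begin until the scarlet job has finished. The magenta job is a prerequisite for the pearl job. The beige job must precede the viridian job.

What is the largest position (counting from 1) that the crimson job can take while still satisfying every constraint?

9

The only job forced after the crimson job (directly or by a chain) is the pearl job.
So at least 1 job follows the crimson job, putting the crimson job no later than position 9. That position is achievable by scheduling everything else first.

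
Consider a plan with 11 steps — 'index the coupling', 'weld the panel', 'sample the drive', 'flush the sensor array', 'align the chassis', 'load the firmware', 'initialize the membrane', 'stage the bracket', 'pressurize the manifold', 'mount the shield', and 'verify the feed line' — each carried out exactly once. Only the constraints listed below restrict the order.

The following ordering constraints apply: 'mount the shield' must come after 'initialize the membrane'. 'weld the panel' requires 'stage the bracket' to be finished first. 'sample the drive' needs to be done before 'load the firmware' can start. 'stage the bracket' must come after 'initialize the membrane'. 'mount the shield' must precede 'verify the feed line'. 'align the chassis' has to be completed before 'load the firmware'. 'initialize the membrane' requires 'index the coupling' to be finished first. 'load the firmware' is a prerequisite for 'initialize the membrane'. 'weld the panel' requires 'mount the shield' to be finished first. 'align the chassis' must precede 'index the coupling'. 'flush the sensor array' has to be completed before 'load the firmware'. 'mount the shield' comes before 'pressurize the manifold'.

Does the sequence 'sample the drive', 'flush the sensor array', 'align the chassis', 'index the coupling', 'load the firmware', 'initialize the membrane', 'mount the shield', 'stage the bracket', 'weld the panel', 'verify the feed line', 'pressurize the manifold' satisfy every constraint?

Checking each listed constraint against this order: for instance, 'mount the shield' is in position 7 and 'pressurize the manifold' in position 11, so that constraint holds — and the remaining constraints check out the same way.

Yes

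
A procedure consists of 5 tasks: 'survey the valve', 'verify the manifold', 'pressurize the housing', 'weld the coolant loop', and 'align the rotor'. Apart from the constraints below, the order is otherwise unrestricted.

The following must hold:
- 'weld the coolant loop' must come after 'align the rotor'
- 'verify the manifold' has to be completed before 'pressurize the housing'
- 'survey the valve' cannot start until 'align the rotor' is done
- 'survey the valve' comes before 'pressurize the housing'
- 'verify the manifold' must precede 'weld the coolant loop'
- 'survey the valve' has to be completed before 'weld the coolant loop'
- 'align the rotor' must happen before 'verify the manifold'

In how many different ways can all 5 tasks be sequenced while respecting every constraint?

Only 'align the rotor' has no prerequisites, so it must go first.
Systematically extending each partial ordering one task at a time and counting, there are 4 complete orderings.

4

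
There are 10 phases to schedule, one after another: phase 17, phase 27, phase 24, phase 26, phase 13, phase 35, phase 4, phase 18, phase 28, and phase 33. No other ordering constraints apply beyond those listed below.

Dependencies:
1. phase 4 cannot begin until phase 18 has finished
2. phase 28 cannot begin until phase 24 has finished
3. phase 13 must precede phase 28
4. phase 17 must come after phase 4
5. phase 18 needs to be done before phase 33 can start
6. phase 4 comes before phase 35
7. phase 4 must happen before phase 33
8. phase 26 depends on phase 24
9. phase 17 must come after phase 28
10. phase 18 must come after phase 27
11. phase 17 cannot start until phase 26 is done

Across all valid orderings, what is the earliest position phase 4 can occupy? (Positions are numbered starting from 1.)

Working backwards through the constraints from phase 4, its full set of required predecessors is phase 27, phase 18 — 2 of them.
With 2 mandatory predecessors, the earliest phase 4 can sit is position 2+1 = 3, and placing just those 2 first achieves it.

3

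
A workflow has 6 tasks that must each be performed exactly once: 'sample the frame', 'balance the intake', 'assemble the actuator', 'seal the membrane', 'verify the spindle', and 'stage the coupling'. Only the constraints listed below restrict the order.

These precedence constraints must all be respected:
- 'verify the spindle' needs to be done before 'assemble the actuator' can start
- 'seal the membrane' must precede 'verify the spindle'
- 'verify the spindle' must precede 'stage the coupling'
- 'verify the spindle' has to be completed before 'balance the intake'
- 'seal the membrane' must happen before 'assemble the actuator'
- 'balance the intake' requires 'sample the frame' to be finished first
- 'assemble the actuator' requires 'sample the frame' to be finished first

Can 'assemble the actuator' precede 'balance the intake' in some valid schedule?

Yes

The constraints leave 'assemble the actuator' and 'balance the intake' unordered relative to each other; nothing requires 'balance the intake' earlier.
That means at least one valid schedule has 'assemble the actuator' before 'balance the intake'.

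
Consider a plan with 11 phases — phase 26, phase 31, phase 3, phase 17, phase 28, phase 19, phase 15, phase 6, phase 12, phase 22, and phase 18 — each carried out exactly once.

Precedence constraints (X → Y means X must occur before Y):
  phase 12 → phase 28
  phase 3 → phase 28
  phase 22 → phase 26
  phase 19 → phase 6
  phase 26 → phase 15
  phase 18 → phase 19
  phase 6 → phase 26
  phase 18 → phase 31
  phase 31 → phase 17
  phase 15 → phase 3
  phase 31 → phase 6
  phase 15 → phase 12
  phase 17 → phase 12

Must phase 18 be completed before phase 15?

Yes

Chaining the stated constraints: phase 18 → phase 31 → phase 6 → phase 26 → phase 15.
That forces phase 18 before phase 15 in every valid schedule.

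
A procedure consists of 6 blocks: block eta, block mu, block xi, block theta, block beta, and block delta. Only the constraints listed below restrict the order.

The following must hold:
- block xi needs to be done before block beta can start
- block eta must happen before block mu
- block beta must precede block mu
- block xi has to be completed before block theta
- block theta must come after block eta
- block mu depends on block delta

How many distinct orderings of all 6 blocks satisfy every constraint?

The blocks with no prerequisites are block eta, block xi, block delta; any of them can be placed first.
Counting all ways to extend the partial order to a total order gives 37.

37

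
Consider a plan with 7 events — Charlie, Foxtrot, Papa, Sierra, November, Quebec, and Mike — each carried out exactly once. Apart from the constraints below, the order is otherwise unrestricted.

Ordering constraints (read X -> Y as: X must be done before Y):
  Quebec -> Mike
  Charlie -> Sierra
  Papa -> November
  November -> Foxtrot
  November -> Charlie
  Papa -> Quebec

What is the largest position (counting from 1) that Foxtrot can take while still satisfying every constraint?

7

Foxtrot has no required successors, so nothing stops it from going last (position 7).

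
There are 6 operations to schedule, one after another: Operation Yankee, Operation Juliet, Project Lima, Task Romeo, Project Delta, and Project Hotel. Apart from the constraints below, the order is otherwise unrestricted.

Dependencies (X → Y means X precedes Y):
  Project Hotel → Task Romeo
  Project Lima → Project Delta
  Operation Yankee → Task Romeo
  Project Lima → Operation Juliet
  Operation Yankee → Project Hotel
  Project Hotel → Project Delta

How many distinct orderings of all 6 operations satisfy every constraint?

26

2 operations have no prerequisites (Operation Yankee, Project Lima), so any of them could come first.
Counting all ways to extend the partial order to a total order gives 26.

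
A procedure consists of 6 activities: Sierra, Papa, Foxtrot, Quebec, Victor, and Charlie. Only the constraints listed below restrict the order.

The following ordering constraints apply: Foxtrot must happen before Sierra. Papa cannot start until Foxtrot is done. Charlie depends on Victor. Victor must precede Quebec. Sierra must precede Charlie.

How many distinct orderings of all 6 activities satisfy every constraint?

The activities with no prerequisites are Foxtrot, Victor; any of them can be placed first.
Counting all ways to extend the partial order to a total order gives 40.

40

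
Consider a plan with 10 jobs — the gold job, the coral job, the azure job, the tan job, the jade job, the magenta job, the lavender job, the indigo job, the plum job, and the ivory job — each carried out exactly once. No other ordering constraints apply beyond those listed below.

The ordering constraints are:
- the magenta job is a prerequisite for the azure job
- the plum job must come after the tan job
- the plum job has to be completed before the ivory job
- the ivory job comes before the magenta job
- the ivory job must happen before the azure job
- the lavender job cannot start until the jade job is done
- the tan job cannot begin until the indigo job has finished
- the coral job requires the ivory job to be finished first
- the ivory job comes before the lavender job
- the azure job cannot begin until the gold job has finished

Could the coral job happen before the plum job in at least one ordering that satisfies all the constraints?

The constraints give a chain the plum job → the ivory job → the coral job, which forces the plum job before the coral job.
So no valid ordering can have the coral job before the plum job.

No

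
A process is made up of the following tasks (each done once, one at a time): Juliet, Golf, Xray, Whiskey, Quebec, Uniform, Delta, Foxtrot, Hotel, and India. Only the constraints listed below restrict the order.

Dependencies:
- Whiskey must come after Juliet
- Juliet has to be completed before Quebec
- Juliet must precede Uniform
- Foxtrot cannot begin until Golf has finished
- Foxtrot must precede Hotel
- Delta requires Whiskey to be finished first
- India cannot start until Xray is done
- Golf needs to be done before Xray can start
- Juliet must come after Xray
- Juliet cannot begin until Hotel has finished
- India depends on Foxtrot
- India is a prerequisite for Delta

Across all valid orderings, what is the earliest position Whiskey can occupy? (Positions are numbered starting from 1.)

The tasks that are forced before Whiskey, directly or transitively, are Juliet, Golf, Xray, Foxtrot, Hotel. That's 5 tasks.
With 5 mandatory predecessors, the earliest Whiskey can sit is position 5+1 = 6, and placing just those 5 first achieves it.

6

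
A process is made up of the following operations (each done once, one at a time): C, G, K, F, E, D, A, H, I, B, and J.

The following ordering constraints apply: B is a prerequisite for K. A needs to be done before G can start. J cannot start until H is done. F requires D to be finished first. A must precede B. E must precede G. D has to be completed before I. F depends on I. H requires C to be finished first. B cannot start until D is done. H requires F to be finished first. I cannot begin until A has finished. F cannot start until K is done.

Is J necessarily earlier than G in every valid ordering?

No

Nothing in the constraints links J and G; they are unordered relative to each other.
A valid ordering placing G before J exists, so the answer is no.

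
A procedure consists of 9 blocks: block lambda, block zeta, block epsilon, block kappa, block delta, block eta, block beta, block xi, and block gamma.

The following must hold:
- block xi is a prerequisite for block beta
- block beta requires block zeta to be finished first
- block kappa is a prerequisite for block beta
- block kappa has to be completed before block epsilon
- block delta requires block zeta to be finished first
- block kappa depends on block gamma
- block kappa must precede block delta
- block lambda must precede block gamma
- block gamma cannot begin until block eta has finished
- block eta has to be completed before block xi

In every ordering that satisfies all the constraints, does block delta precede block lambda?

The constraints actually force block lambda before block delta (via block lambda → block gamma → block kappa → block delta), not the other way around.
So block delta does not have to come before block lambda — it cannot.

No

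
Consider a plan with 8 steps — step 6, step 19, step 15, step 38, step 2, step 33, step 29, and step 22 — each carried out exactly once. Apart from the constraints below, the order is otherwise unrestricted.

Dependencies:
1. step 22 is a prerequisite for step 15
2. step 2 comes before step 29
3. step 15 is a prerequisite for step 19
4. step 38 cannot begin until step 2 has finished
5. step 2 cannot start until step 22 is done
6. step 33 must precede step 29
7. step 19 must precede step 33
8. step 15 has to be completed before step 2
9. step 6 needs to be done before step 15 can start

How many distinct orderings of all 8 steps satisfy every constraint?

2 steps have no prerequisites (step 6, step 22), so any of them could come first.
Counting all ways to extend the partial order to a total order gives 18.

18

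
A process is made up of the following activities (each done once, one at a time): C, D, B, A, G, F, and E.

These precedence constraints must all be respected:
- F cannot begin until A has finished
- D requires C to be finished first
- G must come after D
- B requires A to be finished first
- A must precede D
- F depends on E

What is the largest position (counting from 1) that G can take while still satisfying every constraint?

G has no required successors, so nothing stops it from going last (position 7).

7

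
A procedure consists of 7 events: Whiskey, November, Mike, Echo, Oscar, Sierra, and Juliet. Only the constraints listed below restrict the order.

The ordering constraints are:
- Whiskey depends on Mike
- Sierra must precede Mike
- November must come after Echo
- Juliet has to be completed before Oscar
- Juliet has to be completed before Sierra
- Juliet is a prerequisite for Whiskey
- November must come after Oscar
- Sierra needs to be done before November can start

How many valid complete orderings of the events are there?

47

2 events have no prerequisites (Echo, Juliet), so any of them could come first.
Counting all ways to extend the partial order to a total order gives 47.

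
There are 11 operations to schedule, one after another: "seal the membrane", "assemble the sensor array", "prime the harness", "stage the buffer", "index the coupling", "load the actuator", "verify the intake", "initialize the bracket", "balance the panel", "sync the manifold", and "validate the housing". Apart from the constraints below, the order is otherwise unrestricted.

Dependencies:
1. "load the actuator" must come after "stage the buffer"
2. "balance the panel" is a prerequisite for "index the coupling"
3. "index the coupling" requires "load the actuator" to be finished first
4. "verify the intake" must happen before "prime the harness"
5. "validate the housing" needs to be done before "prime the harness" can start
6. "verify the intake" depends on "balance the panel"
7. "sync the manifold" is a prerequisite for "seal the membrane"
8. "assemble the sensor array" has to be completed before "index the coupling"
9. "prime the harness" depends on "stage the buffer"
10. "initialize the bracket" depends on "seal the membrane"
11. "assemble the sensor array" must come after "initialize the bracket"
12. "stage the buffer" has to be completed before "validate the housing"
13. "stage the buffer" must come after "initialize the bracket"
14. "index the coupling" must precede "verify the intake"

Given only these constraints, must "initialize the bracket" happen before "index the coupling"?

Yes

There is a constraint chain "initialize the bracket" → "assemble the sensor array" → "index the coupling".
That forces "initialize the bracket" before "index the coupling" in every valid schedule.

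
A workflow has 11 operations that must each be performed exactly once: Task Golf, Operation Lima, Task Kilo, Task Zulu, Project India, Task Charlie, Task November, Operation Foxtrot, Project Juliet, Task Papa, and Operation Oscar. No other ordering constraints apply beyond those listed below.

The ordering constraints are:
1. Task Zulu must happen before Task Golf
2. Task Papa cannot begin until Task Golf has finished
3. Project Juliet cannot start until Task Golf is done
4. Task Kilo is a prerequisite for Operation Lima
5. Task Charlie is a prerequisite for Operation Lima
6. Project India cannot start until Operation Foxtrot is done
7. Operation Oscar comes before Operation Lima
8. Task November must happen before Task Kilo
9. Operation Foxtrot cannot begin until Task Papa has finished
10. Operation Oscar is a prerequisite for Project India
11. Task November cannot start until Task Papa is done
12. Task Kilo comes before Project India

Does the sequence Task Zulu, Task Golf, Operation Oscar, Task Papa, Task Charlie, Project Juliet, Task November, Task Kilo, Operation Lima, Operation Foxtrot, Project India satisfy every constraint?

Going through the constraints one by one, each required predecessor appears earlier in the sequence than its dependent — e.g. Operation Oscar (position 3) is before Project India (position 11), as required.

Yes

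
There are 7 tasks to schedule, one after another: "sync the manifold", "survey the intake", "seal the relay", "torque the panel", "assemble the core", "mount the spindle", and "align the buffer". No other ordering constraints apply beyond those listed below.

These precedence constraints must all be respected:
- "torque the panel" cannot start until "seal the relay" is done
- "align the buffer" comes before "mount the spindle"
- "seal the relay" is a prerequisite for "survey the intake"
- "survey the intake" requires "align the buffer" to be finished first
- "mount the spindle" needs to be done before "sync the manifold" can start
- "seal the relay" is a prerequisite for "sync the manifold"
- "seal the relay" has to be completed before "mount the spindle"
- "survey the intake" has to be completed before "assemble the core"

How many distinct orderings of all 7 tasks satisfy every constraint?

The tasks with no prerequisites are "seal the relay", "align the buffer"; any of them can be placed first.
Systematically extending each partial ordering one task at a time and counting, there are 66 complete orderings.

66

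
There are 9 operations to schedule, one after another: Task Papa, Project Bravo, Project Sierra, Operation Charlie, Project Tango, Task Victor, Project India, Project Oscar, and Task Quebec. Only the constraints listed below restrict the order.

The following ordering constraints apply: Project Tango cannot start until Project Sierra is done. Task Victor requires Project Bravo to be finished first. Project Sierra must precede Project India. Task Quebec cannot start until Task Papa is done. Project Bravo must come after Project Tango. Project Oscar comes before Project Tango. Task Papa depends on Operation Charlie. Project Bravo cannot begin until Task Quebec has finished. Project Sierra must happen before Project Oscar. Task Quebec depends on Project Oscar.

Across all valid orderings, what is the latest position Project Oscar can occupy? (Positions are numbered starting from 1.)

5

The operations that are forced after Project Oscar, directly or by a chain of constraints, are Project Bravo, Project Tango, Task Victor, Task Quebec. That's 4 operations.
So at least 4 operations follow Project Oscar, putting Project Oscar no later than position 5. That position is achievable by scheduling everything else first.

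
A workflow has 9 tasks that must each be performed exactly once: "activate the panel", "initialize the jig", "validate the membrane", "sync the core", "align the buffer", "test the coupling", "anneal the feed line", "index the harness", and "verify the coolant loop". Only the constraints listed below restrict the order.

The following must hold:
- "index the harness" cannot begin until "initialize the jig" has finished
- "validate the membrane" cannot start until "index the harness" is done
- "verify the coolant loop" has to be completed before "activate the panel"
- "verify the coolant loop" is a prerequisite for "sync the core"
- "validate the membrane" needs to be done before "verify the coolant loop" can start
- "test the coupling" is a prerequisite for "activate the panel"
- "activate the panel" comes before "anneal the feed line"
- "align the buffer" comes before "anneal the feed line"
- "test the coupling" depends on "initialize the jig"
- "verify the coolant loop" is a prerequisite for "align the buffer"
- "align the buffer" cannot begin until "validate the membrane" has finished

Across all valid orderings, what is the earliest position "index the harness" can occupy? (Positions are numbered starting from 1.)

The only task forced before "index the harness" (directly or transitively) is "initialize the jig".
With 1 mandatory predecessor, the earliest "index the harness" can sit is position 1+1 = 2, and placing just that one first achieves it.

2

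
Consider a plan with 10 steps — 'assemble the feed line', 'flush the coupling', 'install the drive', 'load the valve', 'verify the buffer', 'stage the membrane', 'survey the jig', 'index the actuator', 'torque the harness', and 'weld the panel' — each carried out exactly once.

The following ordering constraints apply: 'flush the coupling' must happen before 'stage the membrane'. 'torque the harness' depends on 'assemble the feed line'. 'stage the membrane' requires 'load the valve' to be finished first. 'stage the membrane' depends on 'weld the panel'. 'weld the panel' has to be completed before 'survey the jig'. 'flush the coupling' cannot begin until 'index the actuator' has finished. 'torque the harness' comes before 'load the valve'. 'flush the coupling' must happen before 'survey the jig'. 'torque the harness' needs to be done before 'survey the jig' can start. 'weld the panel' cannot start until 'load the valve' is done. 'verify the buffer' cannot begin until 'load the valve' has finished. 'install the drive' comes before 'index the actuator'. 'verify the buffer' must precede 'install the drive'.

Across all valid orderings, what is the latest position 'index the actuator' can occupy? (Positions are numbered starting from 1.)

7

The steps that are forced after 'index the actuator', directly or by a chain of constraints, are 'flush the coupling', 'stage the membrane', 'survey the jig'. That's 3 steps.
With 3 mandatory successors out of 10 steps total, the latest slot for 'index the actuator' is 10−3 = 7, and it's reachable by doing all non-successors before 'index the actuator'.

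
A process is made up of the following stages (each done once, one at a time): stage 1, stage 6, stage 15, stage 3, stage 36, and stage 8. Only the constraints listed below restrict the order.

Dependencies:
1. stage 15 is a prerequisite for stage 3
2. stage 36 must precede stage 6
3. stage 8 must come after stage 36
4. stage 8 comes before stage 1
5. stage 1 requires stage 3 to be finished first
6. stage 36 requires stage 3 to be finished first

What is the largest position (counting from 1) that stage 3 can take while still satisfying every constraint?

2

Every stage that must follow stage 3 has to come after it. Tracing all chains starting from stage 3, those stages are: stage 1, stage 6, stage 36, stage 8 — 4 in total.
So at least 4 stages follow stage 3, putting stage 3 no later than position 2. That position is achievable by scheduling everything else first.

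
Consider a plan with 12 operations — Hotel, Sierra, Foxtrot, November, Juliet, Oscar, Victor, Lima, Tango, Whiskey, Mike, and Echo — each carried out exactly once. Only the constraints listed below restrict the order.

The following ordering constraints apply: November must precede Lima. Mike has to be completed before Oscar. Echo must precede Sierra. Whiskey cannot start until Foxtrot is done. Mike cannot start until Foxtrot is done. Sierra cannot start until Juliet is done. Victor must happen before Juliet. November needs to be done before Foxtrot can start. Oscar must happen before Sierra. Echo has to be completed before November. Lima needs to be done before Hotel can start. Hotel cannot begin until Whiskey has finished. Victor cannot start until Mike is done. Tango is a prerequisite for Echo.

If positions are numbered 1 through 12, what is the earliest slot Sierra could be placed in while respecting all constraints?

Every operation that must precede Sierra has to come before it. Tracing all chains that end at Sierra, those operations are: Foxtrot, November, Juliet, Oscar, Victor, Tango, Mike, Echo — 8 in total.
With 8 mandatory predecessors, the earliest Sierra can sit is position 8+1 = 9, and placing just those 8 first achieves it.

9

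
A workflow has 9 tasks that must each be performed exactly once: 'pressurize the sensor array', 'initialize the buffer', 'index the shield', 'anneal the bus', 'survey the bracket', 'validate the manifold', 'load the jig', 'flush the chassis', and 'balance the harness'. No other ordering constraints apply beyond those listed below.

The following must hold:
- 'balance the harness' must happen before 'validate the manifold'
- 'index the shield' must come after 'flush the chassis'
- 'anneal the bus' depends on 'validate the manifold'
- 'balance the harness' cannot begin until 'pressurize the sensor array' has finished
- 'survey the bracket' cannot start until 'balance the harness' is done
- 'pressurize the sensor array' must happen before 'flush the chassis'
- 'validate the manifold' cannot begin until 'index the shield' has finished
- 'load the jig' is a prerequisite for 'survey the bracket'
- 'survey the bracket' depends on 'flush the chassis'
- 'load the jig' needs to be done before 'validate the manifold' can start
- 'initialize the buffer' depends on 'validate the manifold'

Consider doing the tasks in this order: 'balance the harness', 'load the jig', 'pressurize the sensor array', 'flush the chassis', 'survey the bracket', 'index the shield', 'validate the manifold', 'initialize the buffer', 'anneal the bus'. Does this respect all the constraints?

No

In the proposed order, 'balance the harness' appears before 'pressurize the sensor array'.
That contradicts the constraint that 'pressurize the sensor array' must precede 'balance the harness'.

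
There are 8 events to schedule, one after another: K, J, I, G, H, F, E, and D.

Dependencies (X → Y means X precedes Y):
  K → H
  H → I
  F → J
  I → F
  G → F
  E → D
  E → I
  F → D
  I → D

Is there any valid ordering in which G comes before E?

Nothing in the constraints forces E before G — there is no chain from E to G.
That means at least one valid schedule has G before E.

Yes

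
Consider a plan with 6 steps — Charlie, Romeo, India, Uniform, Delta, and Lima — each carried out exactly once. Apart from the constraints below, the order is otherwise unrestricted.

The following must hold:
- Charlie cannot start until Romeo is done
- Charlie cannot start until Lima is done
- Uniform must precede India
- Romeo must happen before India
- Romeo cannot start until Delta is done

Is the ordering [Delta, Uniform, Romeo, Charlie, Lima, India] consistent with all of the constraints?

No

The sequence places Charlie ahead of Lima.
Since Lima is required before Charlie, the ordering is invalid.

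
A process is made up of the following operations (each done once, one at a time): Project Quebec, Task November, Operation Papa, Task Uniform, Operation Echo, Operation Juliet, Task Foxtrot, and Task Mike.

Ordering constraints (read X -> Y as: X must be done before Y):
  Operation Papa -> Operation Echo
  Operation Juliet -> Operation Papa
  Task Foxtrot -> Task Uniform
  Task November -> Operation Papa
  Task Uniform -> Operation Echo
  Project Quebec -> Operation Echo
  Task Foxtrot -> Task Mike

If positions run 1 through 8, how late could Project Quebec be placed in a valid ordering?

Following the constraints forward from Project Quebec, its only required successor is Operation Echo.
With 1 mandatory successor out of 8 operations total, the latest slot for Project Quebec is 8−1 = 7, and it's reachable by doing all non-successors before Project Quebec.

7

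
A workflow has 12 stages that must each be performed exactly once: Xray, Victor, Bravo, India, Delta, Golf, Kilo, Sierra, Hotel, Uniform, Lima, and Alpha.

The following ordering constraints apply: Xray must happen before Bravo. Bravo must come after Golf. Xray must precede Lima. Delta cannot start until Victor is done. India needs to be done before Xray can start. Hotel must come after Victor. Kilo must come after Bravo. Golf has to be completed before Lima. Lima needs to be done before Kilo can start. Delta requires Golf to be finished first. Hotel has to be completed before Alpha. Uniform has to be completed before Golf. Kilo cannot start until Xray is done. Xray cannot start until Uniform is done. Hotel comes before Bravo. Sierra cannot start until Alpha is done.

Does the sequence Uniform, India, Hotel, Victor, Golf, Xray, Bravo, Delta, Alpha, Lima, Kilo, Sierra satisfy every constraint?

No

Here Victor comes after Hotel.
Since Victor is required before Hotel, the ordering is invalid.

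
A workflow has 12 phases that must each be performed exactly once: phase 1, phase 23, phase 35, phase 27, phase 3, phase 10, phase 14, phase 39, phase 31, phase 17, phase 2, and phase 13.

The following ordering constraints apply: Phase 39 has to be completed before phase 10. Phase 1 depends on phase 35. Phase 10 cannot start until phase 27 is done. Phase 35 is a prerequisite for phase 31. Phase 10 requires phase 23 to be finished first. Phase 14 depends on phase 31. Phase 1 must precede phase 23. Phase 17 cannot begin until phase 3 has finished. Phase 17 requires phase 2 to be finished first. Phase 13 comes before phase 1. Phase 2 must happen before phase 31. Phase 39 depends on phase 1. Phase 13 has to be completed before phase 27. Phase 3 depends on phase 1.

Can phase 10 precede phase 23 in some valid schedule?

There is a dependency chain phase 23 → phase 10, so phase 10 always comes after phase 23.
So no valid ordering can have phase 10 before phase 23.

No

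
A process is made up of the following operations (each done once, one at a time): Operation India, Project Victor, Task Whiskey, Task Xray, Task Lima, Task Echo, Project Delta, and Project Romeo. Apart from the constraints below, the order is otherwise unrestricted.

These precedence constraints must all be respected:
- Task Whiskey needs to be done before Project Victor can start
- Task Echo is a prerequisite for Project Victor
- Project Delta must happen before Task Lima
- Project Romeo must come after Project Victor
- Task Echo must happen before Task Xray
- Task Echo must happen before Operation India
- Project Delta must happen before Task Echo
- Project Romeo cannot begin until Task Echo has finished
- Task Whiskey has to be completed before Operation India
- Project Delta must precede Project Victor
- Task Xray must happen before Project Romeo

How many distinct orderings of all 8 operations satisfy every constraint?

181

The operations with no prerequisites are Task Whiskey, Project Delta; any of them can be placed first.
Systematically extending each partial ordering one operation at a time and counting, there are 181 complete orderings.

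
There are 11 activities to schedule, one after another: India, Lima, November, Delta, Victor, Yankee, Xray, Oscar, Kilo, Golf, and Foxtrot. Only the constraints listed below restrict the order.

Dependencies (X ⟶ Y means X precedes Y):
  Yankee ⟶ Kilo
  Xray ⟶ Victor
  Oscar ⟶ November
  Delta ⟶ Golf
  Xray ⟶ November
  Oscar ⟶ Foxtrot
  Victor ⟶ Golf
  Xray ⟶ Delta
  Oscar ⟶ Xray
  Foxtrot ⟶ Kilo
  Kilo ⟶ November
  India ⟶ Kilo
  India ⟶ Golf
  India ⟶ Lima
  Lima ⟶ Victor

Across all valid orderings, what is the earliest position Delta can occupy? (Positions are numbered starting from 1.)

3

Every activity that must precede Delta has to come before it. Tracing all chains that end at Delta, those activities are: Xray, Oscar — 2 in total.
So at minimum 2 activities come before Delta, putting Delta no earlier than position 3. That position is achievable by scheduling exactly those predecessors first.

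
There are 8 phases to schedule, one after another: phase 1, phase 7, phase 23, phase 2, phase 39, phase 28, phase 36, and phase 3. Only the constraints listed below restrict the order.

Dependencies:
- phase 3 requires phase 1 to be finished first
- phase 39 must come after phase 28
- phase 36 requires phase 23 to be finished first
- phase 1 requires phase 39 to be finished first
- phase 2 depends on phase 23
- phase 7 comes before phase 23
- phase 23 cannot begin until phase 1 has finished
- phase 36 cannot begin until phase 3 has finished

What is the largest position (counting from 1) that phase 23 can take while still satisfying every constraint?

Every phase that must follow phase 23 has to come after it. Tracing all chains starting from phase 23, those phases are: phase 2, phase 36 — 2 in total.
So at least 2 phases follow phase 23, putting phase 23 no later than position 6. That position is achievable by scheduling everything else first.

6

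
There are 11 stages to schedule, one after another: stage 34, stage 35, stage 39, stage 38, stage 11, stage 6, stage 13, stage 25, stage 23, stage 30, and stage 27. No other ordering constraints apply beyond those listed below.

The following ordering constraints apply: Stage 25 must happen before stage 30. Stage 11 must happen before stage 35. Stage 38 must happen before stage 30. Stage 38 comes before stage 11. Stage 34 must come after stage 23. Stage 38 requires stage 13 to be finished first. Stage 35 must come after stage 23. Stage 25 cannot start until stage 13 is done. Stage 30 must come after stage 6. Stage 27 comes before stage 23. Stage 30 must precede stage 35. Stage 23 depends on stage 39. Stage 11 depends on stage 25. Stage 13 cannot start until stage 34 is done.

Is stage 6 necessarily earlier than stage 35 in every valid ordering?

There is a constraint chain stage 6 → stage 30 → stage 35.
Hence stage 6 necessarily comes before stage 35.

Yes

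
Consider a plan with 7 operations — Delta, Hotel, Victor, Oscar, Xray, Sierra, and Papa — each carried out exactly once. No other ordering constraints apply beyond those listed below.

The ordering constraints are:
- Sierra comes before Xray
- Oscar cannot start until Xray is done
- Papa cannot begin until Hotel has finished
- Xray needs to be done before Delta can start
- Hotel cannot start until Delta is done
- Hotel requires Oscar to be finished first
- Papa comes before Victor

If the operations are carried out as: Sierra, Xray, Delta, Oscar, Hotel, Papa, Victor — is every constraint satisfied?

Going through the constraints one by one, each required predecessor appears earlier in the sequence than its dependent — e.g. Xray (position 2) is before Oscar (position 4), as required.

Yes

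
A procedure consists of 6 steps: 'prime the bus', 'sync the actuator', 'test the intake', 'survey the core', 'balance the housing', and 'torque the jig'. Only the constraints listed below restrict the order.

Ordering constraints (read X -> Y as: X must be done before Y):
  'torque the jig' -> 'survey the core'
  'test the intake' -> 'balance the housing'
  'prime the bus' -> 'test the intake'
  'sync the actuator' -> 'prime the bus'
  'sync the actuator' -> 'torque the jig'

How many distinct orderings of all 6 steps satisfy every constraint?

Only 'sync the actuator' has no prerequisites, so it must go first.
Systematically extending each partial ordering one step at a time and counting, there are 10 complete orderings.

10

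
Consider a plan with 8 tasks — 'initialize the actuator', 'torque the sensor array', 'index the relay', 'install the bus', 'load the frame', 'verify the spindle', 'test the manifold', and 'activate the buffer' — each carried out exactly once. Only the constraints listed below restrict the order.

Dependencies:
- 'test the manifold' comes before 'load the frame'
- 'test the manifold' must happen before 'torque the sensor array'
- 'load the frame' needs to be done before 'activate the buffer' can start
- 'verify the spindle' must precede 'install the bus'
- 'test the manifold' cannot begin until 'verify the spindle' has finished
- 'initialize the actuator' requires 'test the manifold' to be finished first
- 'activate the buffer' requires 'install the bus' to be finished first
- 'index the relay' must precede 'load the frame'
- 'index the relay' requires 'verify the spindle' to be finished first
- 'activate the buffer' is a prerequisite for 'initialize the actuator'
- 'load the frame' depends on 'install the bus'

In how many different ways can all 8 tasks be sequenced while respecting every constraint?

30

'verify the spindle' is the only task with nothing required before it, so every ordering starts there.
Enumerating by repeatedly choosing an available task (one whose prerequisites are all placed) gives 30 distinct complete orderings.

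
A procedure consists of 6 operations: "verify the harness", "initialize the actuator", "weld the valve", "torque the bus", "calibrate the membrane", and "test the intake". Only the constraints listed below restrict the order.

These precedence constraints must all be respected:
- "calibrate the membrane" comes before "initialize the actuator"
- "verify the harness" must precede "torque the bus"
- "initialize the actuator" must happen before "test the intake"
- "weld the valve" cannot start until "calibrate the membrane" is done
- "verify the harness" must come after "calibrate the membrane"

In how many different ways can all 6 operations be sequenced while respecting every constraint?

"calibrate the membrane" is the only operation with nothing required before it, so every ordering starts there.
Counting all ways to extend the partial order to a total order gives 30.

30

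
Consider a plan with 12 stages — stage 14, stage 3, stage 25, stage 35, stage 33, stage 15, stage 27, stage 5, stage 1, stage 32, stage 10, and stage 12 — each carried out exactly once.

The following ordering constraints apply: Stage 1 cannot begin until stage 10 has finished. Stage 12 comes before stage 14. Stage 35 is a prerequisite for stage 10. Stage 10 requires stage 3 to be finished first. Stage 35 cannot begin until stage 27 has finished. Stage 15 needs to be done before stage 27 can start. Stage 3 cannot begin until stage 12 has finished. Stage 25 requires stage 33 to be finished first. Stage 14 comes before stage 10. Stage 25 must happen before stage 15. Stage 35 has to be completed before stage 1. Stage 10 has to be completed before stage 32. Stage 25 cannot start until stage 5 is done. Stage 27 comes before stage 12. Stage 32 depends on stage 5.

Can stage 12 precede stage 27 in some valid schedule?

Following stage 27 → stage 12, stage 27 must precede stage 12 in every valid ordering.
Hence stage 12 can never be scheduled before stage 27.

No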